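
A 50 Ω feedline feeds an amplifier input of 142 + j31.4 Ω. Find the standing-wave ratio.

VSWR ≈ 3

Γ = (Z_L − Z_0)/(Z_L + Z_0) = (92 + j31.4)/(192 + j31.4)
|Γ| = 97.2/195 = 0.5
VSWR = (1 + |Γ|)/(1 − |Γ|) = 1.5/0.5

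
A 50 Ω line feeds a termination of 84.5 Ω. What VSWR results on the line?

VSWR ≈ 1.69

Γ = (84.5 − 50)/(84.5 + 50) = 0.257
VSWR = (1 + 0.257)/(1 − 0.257)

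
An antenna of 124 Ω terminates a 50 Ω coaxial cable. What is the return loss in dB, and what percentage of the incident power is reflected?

Γ = (124 − 50)/(124 + 50) = 0.425
RL = −20·log₁₀(0.425) = 7.43 dB
P_refl/P_inc = |Γ|² = 0.181

RL ≈ 7.43 dB; 18.1% of incident power reflected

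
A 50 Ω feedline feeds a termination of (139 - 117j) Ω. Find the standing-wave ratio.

VSWR ≈ 4.91

Γ = (Z_L − Z_0)/(Z_L + Z_0) = (89 − j117)/(189 − j117)
|Γ| = 147/222 = 0.661
VSWR = (1 + |Γ|)/(1 − |Γ|) = 1.66/0.339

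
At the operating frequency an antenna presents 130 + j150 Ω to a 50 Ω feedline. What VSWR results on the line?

VSWR ≈ 6.29

Γ = (Z_L − Z_0)/(Z_L + Z_0) = (80 + j150)/(180 + j150)
|Γ| = 170/234 = 0.726
VSWR = (1 + |Γ|)/(1 − |Γ|) = 1.73/0.274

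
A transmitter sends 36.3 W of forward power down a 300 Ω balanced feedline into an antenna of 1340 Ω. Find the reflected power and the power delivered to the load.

P_reflected ≈ 14.6 W; P_delivered ≈ 21.7 W

Γ = (1340 − 300)/(1340 + 300) = 0.634
|Γ|² = 0.402
P_refl = |Γ|²·P_inc = 14.6 W, P_del = (1 − |Γ|²)·P_inc = 21.7 W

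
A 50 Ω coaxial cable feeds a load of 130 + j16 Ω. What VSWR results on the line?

Γ = (Z_L − Z_0)/(Z_L + Z_0) = (80 + j16)/(180 + j16)
|Γ| = 81.6/181 = 0.451
VSWR = (1 + |Γ|)/(1 − |Γ|) = 1.45/0.549

VSWR ≈ 2.65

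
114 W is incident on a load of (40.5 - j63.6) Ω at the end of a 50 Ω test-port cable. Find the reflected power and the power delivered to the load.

P_reflected ≈ 38.5 W; P_delivered ≈ 75.5 W

|Γ| = |(-9.5 − j63.6)/(90.5 − j63.6)| = 0.581
|Γ|² = 0.338
P_refl = |Γ|²·P_inc = 38.5 W, P_del = (1 − |Γ|²)·P_inc = 75.5 W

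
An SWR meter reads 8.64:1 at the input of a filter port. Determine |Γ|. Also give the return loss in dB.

|Γ| = (S − 1)/(S + 1) = (8.64 − 1)/(8.64 + 1) = 7.64/9.64
RL = −20·log₁₀|Γ| = −20·log₁₀(0.793)

|Γ| ≈ 0.793; return loss ≈ 2.02 dB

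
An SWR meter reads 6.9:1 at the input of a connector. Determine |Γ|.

|Γ| ≈ 0.747

|Γ| = (S − 1)/(S + 1) = (6.9 − 1)/(6.9 + 1) = 5.9/7.9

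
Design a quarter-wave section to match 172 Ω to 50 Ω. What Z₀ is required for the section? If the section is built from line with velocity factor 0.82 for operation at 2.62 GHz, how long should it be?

Z_qwt ≈ 92.7 Ω; length ≈ 2.35 cm

Z_qwt = √(Z_0·R_L) = √(50 × 172) = √8600
λ = 0.82·c/f = 0.0939 m, so l = λ/4 = 0.0235 m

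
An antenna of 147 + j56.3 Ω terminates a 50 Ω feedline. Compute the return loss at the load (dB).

Γ = (97 + j56.3)/(197 + j56.3), |Γ| = 0.547
RL = −20·log₁₀|Γ| = −20·log₁₀(0.547)

RL ≈ 5.23 dB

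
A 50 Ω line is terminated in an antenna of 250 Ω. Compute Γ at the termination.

Γ = (Z_L − Z_0)/(Z_L + Z_0) = (250 − 50)/(250 + 50) = 200/300

Γ = 0.667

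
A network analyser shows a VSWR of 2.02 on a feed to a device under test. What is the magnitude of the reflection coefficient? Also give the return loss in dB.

|Γ| = (S − 1)/(S + 1) = (2.02 − 1)/(2.02 + 1) = 1.02/3.02
RL = −20·log₁₀|Γ| = −20·log₁₀(0.338)

|Γ| ≈ 0.338; return loss ≈ 9.43 dB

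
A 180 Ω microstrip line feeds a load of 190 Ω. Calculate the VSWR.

VSWR ≈ 1.06

Γ = (190 − 180)/(190 + 180) = 0.027
VSWR = (1 + 0.027)/(1 − 0.027)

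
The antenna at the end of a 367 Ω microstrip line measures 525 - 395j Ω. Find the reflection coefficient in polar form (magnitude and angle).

Γ ≈ 0.436 ∠ -44.3°

Γ = (Z_L − Z_0)/(Z_L + Z_0) = (158 − j395)/(892 − j395)
|Γ| = 425/976 = 0.436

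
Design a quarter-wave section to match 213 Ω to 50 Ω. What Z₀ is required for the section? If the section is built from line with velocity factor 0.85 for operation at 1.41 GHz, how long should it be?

Z_qwt = √(Z_0·R_L) = √(50 × 213) = √10650
λ = 0.85·c/f = 0.181 m, so l = λ/4 = 0.0452 m

Z_qwt ≈ 103 Ω; length ≈ 4.52 cm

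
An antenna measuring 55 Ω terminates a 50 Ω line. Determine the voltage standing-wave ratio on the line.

VSWR ≈ 1.1

For a purely resistive load, VSWR = R_L/Z_0 or Z_0/R_L (whichever > 1) = 55/50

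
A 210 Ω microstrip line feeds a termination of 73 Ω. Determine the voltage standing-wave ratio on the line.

VSWR ≈ 2.88

For a purely resistive load, VSWR = R_L/Z_0 or Z_0/R_L (whichever > 1) = 210/73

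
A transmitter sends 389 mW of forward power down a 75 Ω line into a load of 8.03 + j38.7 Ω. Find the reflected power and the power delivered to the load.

P_reflected ≈ 277 mW; P_delivered ≈ 112 mW

|Γ| = |(-66.97 + j38.7)/(83.03 + j38.7)| = 0.844
|Γ|² = 0.713
P_refl = |Γ|²·P_inc = 277 mW, P_del = (1 − |Γ|²)·P_inc = 112 mW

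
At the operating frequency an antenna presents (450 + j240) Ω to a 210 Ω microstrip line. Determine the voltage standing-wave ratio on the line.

VSWR ≈ 2.87

Γ = (Z_L − Z_0)/(Z_L + Z_0) = (240 + j240)/(660 + j240)
|Γ| = 339/702 = 0.483
VSWR = (1 + |Γ|)/(1 − |Γ|) = 1.48/0.517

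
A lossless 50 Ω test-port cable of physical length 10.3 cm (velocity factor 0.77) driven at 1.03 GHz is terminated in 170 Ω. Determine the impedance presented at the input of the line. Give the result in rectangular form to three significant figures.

Z_in ≈ 101 + j77.1 Ω

λ = v/f = 0.77·c / 1.03 GHz = 0.224 m
βl = 2π·l/λ = 2π × 0.459 = 165°
tan(βl) = tan(165°) = -0.262
Z_in = Z_0·(Z_L + jZ_0·tanβl)/(Z_0 + jZ_L·tanβl)
     = 50·(170 − j13.1)/(50 − j44.5)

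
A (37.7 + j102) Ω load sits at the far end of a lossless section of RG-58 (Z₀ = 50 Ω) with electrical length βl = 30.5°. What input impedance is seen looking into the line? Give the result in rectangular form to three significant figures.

tan(βl) = tan(30.5°) = 0.589
Z_in = Z_0·(Z_L + jZ_0·tanβl)/(Z_0 + jZ_L·tanβl)
     = 50·(37.7 + j131)/(-10.1 + j22.2)

Z_in ≈ 213 − j182 Ω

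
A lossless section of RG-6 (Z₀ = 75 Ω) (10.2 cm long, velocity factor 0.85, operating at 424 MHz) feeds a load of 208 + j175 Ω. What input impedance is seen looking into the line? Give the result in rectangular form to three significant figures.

λ = v/f = 0.85·c / 424 MHz = 0.601 m
βl = 2π·l/λ = 2π × 0.17 = 61.1°
tan(βl) = tan(61.1°) = 1.81
Z_in = Z_0·(Z_L + jZ_0·tanβl)/(Z_0 + jZ_L·tanβl)
     = 75·(208 + j311)/(-241 + j376)

Z_in ≈ 25 − j57.5 Ω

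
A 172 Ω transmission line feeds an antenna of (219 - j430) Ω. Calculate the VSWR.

Γ = (Z_L − Z_0)/(Z_L + Z_0) = (47 − j430)/(391 − j430)
|Γ| = 433/581 = 0.744
VSWR = (1 + |Γ|)/(1 − |Γ|) = 1.74/0.256

VSWR ≈ 6.82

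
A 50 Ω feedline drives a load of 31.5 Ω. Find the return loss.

RL ≈ 12.9 dB

Γ = (31.5 − 50)/(31.5 + 50) = -0.227
RL = −20·log₁₀|Γ| = −20·log₁₀(0.227)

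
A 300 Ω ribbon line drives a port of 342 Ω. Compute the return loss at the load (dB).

RL ≈ 23.7 dB

Γ = (342 − 300)/(342 + 300) = 0.0654
RL = −20·log₁₀|Γ| = −20·log₁₀(0.0654)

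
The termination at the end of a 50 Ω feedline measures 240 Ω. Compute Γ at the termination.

Γ = (Z_L − Z_0)/(Z_L + Z_0) = (240 − 50)/(240 + 50) = 190/290

Γ = 0.655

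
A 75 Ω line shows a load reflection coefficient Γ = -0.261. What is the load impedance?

Z_L ≈ 44 Ω

Z_L = Z_0·(1 + Γ)/(1 − Γ) = 75·(0.739)/(1.26)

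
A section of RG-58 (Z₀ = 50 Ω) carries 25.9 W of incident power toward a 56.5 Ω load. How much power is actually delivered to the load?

P_delivered ≈ 25.8 W

Γ = (56.5 − 50)/(56.5 + 50) = 0.061
|Γ|² = 0.00373
P_refl = |Γ|²·P_inc = 0.0965 W, P_del = (1 − |Γ|²)·P_inc = 25.8 W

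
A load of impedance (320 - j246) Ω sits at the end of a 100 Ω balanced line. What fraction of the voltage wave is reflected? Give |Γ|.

Γ = (Z_L − Z_0)/(Z_L + Z_0) = (220 − j246)/(420 − j246)
|Γ| = 330/487

|Γ| ≈ 0.678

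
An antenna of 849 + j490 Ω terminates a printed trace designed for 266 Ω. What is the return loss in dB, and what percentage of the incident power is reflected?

RL ≈ 4.08 dB; 39.1% of incident power reflected

Γ = (583 + j490)/(1115 + j490), |Γ| = 0.625
RL = −20·log₁₀(0.625) = 4.08 dB
P_refl/P_inc = |Γ|² = 0.391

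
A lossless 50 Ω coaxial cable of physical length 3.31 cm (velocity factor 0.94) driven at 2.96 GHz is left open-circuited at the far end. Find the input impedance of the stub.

λ = v/f = 0.94·c / 2.96 GHz = 0.0953 m
βl = 2π·l/λ = 2π × 0.347 = 125°
tan(βl) = -1.42
For an open-circuited stub, Z_in = −jZ_0·cot(βl) = −jZ_0/tan(βl)

Z_in ≈ +j35.1 Ω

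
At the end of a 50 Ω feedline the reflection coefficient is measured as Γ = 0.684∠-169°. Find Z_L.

Z_L ≈ 9.47 − j4.64 Ω

Z_L = Z_0·(1 + Γ)/(1 − Γ) = 50·(0.329 − j0.131)/(1.67 + j0.131)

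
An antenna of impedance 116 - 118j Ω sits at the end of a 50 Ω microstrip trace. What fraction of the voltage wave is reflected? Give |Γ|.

Γ = (Z_L − Z_0)/(Z_L + Z_0) = (66 − j118)/(166 − j118)
|Γ| = 135/204

|Γ| ≈ 0.664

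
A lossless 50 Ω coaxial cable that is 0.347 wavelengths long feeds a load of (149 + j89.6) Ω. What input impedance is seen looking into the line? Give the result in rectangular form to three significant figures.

βl = 2π × 0.347 = 125°
tan(βl) = tan(125°) = -1.43
Z_in = Z_0·(Z_L + jZ_0·tanβl)/(Z_0 + jZ_L·tanβl)
     = 50·(149 + j18)/(178 − j213)

Z_in ≈ 14.7 + j22.6 Ω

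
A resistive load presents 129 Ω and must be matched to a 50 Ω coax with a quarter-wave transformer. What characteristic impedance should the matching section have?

Z_qwt ≈ 80.3 Ω

Z_qwt = √(Z_0·R_L) = √(50 × 129) = √6450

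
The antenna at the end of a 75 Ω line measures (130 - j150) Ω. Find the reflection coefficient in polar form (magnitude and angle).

Γ ≈ 0.629 ∠ -33.7°

Γ = (Z_L − Z_0)/(Z_L + Z_0) = (55 − j150)/(205 − j150)
|Γ| = 160/254 = 0.629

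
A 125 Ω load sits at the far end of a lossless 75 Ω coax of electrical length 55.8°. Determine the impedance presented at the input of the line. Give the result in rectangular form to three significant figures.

Z_in ≈ 56.4 − j28 Ω

tan(βl) = tan(55.8°) = 1.47
Z_in = Z_0·(Z_L + jZ_0·tanβl)/(Z_0 + jZ_L·tanβl)
     = 75·(125 + j110)/(75 + j184)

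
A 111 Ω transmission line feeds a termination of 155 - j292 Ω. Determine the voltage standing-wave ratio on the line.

VSWR ≈ 6.92

Γ = (Z_L − Z_0)/(Z_L + Z_0) = (44 − j292)/(266 − j292)
|Γ| = 295/395 = 0.748
VSWR = (1 + |Γ|)/(1 − |Γ|) = 1.75/0.252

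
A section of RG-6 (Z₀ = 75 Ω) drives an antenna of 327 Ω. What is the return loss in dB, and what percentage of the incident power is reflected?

Γ = (327 − 75)/(327 + 75) = 0.627
RL = −20·log₁₀(0.627) = 4.06 dB
P_refl/P_inc = |Γ|² = 0.393

RL ≈ 4.06 dB; 39.3% of incident power reflected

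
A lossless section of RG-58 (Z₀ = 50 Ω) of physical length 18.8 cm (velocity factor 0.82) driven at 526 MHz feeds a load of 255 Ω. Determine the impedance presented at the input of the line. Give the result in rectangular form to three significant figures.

Z_in ≈ 27.3 + j63.1 Ω

λ = v/f = 0.82·c / 526 MHz = 0.468 m
βl = 2π·l/λ = 2π × 0.402 = 145°
tan(βl) = tan(145°) = -0.708
Z_in = Z_0·(Z_L + jZ_0·tanβl)/(Z_0 + jZ_L·tanβl)
     = 50·(255 − j35.4)/(50 − j180)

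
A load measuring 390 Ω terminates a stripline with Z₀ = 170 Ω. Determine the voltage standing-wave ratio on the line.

VSWR ≈ 2.29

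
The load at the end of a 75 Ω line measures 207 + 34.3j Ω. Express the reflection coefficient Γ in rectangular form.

Γ = (Z_L − Z_0)/(Z_L + Z_0) = (132 + j34.3)/(282 + j34.3)

Γ ≈ 0.476 + j0.0638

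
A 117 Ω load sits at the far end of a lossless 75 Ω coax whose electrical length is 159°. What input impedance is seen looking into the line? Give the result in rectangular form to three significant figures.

Z_in ≈ 98.8 + j30.4 Ω

tan(βl) = tan(159°) = -0.384
Z_in = Z_0·(Z_L + jZ_0·tanβl)/(Z_0 + jZ_L·tanβl)
     = 75·(117 − j28.8)/(75 − j44.9)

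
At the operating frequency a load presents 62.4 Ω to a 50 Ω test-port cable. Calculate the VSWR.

For a purely resistive load, VSWR = R_L/Z_0 or Z_0/R_L (whichever > 1) = 62.4/50

VSWR ≈ 1.25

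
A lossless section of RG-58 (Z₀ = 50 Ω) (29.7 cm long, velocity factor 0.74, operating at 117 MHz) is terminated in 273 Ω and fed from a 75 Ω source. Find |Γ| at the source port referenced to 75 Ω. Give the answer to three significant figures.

λ = v/f = 0.74·c / 117 MHz = 1.9 m
βl = 2π·l/λ = 2π × 0.157 = 56.3°
tan(βl) = 1.5
Z_in = Z_0·(Z_L + jZ_0·tanβl)/(Z_0 + jZ_L·tanβl) = 13 − j31.7 Ω
Γ_s = (Z_in − Z_s)/(Z_in + Z_s) = (-62 − j31.7)/(88 − j31.7), |Γ_s| = 0.744

|Γ| ≈ 0.744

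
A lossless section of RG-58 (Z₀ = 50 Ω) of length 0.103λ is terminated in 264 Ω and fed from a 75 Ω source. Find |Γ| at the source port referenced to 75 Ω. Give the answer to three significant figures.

βl = 2π × 0.103 = 37.1°
tan(βl) = 0.756
Z_in = Z_0·(Z_L + jZ_0·tanβl)/(Z_0 + jZ_L·tanβl) = 24.5 − j60 Ω
Γ_s = (Z_in − Z_s)/(Z_in + Z_s) = (-50.5 − j60)/(99.5 − j60), |Γ_s| = 0.675

|Γ| ≈ 0.675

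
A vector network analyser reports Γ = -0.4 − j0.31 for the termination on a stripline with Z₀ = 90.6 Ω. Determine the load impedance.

Z_L = Z_0·(1 + Γ)/(1 − Γ) = 90.6·(0.6 − j0.31)/(1.4 + j0.31)

Z_L ≈ 32.8 − j27.3 Ω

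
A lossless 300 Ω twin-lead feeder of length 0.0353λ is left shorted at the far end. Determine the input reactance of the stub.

βl = 2π × 0.0353 = 12.7°
tan(βl) = 0.226
For a shorted stub, Z_in = jZ_0·tan(βl)

X_in ≈ 67.7 Ω (inductive)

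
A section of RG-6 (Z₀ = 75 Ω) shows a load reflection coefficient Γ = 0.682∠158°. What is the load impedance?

Z_L = Z_0·(1 + Γ)/(1 − Γ) = 75·(0.368 + j0.255)/(1.63 − j0.255)

Z_L ≈ 14.7 + j14 Ω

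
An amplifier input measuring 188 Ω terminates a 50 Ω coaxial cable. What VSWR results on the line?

VSWR ≈ 3.76

For a purely resistive load, VSWR = R_L/Z_0 or Z_0/R_L (whichever > 1) = 188/50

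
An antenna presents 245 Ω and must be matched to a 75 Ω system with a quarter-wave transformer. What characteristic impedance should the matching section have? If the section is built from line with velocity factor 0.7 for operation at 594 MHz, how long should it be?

Z_qwt ≈ 136 Ω; length ≈ 8.84 cm

Z_qwt = √(Z_0·R_L) = √(75 × 245) = √18380
λ = 0.7·c/f = 0.354 m, so l = λ/4 = 0.0884 m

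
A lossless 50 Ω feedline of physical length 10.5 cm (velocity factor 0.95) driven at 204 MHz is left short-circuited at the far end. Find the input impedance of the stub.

Z_in ≈ +j25.5 Ω

λ = v/f = 0.95·c / 204 MHz = 1.4 m
βl = 2π·l/λ = 2π × 0.0752 = 27.1°
tan(βl) = 0.511
For a short-circuited stub, Z_in = jZ_0·tan(βl)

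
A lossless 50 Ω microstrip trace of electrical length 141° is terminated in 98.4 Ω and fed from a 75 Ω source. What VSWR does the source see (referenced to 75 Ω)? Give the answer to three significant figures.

VSWR ≈ 2.07

tan(βl) = -0.81
Z_in = Z_0·(Z_L + jZ_0·tanβl)/(Z_0 + jZ_L·tanβl) = 46 + j32.9 Ω
Γ_s = (Z_in − Z_s)/(Z_in + Z_s) = (-29 + j32.9)/(121 + j32.9), |Γ_s| = 0.349
VSWR = (1 + |Γ_s|)/(1 − |Γ_s|)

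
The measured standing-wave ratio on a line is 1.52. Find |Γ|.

|Γ| = (S − 1)/(S + 1) = (1.52 − 1)/(1.52 + 1) = 0.52/2.52

|Γ| ≈ 0.206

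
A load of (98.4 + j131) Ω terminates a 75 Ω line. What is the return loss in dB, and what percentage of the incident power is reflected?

RL ≈ 4.26 dB; 37.5% of incident power reflected

Γ = (23.4 + j131)/(173.4 + j131), |Γ| = 0.612
RL = −20·log₁₀(0.612) = 4.26 dB
P_refl/P_inc = |Γ|² = 0.375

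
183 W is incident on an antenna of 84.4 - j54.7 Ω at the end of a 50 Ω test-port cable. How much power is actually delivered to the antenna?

P_delivered ≈ 147 W

|Γ| = |(34.4 − j54.7)/(134.4 − j54.7)| = 0.445
|Γ|² = 0.198
P_refl = |Γ|²·P_inc = 36.3 W, P_del = (1 − |Γ|²)·P_inc = 147 W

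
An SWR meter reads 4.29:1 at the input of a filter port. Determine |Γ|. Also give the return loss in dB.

|Γ| ≈ 0.622; return loss ≈ 4.13 dB

|Γ| = (S − 1)/(S + 1) = (4.29 − 1)/(4.29 + 1) = 3.29/5.29
RL = −20·log₁₀|Γ| = −20·log₁₀(0.622)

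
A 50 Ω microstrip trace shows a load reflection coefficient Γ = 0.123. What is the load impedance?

Z_L = Z_0·(1 + Γ)/(1 − Γ) = 50·(1.12)/(0.877)

Z_L ≈ 64 Ω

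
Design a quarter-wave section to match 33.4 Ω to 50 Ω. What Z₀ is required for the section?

Z_qwt = √(Z_0·R_L) = √(50 × 33.4) = √1670

Z_qwt ≈ 40.9 Ω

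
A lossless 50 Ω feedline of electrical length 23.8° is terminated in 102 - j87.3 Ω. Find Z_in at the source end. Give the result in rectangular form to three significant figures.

tan(βl) = tan(23.8°) = 0.441
Z_in = Z_0·(Z_L + jZ_0·tanβl)/(Z_0 + jZ_L·tanβl)
     = 50·(102 − j65.2)/(88.5 + j45)

Z_in ≈ 30.9 − j52.6 Ω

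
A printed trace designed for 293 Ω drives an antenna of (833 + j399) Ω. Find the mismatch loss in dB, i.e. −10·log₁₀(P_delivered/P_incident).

Γ = (540 + j399)/(1126 + j399), |Γ| = 0.562
|Γ|² = 0.316, so P_del/P_inc = 1 − |Γ|² = 0.684
ML = −10·log₁₀(1 − |Γ|²)

mismatch loss ≈ 1.65 dB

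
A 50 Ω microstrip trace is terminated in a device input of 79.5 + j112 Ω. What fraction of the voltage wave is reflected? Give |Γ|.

|Γ| ≈ 0.676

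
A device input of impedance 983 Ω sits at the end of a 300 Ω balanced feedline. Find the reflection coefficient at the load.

Γ = 0.532

Γ = (Z_L − Z_0)/(Z_L + Z_0) = (983 − 300)/(983 + 300) = 683/1283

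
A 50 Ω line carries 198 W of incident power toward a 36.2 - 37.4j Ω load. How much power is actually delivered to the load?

P_delivered ≈ 162 W

|Γ| = |(-13.8 − j37.4)/(86.2 − j37.4)| = 0.424
|Γ|² = 0.18
P_refl = |Γ|²·P_inc = 35.6 W, P_del = (1 − |Γ|²)·P_inc = 162 W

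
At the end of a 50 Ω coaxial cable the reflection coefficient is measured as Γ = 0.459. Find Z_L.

Z_L ≈ 135 Ω

Z_L = Z_0·(1 + Γ)/(1 − Γ) = 50·(1.46)/(0.541)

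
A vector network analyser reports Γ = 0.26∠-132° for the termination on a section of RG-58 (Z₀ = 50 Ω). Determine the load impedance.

Z_L ≈ 32.9 − j13.6 Ω

Z_L = Z_0·(1 + Γ)/(1 − Γ) = 50·(0.826 − j0.193)/(1.17 + j0.193)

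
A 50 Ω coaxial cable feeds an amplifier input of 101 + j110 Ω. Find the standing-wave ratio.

Γ = (Z_L − Z_0)/(Z_L + Z_0) = (51 + j110)/(151 + j110)
|Γ| = 121/187 = 0.649
VSWR = (1 + |Γ|)/(1 − |Γ|) = 1.65/0.351

VSWR ≈ 4.7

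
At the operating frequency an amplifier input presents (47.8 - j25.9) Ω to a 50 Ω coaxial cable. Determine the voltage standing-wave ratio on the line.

Γ = (Z_L − Z_0)/(Z_L + Z_0) = (-2.2 − j25.9)/(97.8 − j25.9)
|Γ| = 26/101 = 0.257
VSWR = (1 + |Γ|)/(1 − |Γ|) = 1.26/0.743

VSWR ≈ 1.69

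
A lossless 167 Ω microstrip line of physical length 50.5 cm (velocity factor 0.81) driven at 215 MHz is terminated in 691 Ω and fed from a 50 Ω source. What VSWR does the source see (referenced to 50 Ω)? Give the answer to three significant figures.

VSWR ≈ 12.5

λ = v/f = 0.81·c / 215 MHz = 1.13 m
βl = 2π·l/λ = 2π × 0.447 = 161°
tan(βl) = -0.347
Z_in = Z_0·(Z_L + jZ_0·tanβl)/(Z_0 + jZ_L·tanβl) = 253 + j305 Ω
Γ_s = (Z_in − Z_s)/(Z_in + Z_s) = (203 + j305)/(303 + j305), |Γ_s| = 0.852
VSWR = (1 + |Γ_s|)/(1 − |Γ_s|)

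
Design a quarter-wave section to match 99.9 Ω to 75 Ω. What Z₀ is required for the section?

Z_qwt ≈ 86.6 Ω

Z_qwt = √(Z_0·R_L) = √(75 × 99.9) = √7492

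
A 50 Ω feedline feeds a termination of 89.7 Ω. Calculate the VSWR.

For a purely resistive load, VSWR = R_L/Z_0 or Z_0/R_L (whichever > 1) = 89.7/50

VSWR ≈ 1.79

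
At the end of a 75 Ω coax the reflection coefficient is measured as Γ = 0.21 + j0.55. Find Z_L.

Z_L ≈ 52.9 + j89 Ω

Z_L = Z_0·(1 + Γ)/(1 − Γ) = 75·(1.21 + j0.55)/(0.79 − j0.55)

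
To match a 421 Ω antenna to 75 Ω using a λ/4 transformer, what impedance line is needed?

Z_qwt ≈ 178 Ω

Z_qwt = √(Z_0·R_L) = √(75 × 421) = √31580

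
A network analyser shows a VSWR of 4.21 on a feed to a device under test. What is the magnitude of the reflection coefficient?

|Γ| ≈ 0.616

|Γ| = (S − 1)/(S + 1) = (4.21 − 1)/(4.21 + 1) = 3.21/5.21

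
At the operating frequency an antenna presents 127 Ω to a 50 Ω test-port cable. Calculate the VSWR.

For a purely resistive load, VSWR = R_L/Z_0 or Z_0/R_L (whichever > 1) = 127/50

VSWR ≈ 2.54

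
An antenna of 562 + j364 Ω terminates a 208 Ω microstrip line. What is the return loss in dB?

Γ = (354 + j364)/(770 + j364), |Γ| = 0.596
RL = −20·log₁₀|Γ| = −20·log₁₀(0.596)

RL ≈ 4.49 dB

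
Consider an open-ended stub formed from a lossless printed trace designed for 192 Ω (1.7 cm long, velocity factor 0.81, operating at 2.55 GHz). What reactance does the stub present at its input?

X_in ≈ -92.7 Ω (capacitive)

λ = v/f = 0.81·c / 2.55 GHz = 0.0953 m
βl = 2π·l/λ = 2π × 0.178 = 64.2°
tan(βl) = 2.07
For an open-ended stub, Z_in = −jZ_0·cot(βl) = −jZ_0/tan(βl)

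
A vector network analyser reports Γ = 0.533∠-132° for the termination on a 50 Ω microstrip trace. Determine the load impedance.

Z_L = Z_0·(1 + Γ)/(1 − Γ) = 50·(0.643 − j0.396)/(1.36 + j0.396)

Z_L ≈ 17.9 − j19.8 Ω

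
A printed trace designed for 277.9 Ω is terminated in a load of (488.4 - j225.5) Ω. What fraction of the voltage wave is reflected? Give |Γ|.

Γ = (Z_L − Z_0)/(Z_L + Z_0) = (210.5 − j225.5)/(766.3 − j225.5)
|Γ| = 308/799

|Γ| ≈ 0.386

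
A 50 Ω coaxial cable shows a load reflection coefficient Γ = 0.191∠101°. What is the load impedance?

Z_L ≈ 43.4 + j16.9 Ω

Z_L = Z_0·(1 + Γ)/(1 − Γ) = 50·(0.964 + j0.187)/(1.04 − j0.187)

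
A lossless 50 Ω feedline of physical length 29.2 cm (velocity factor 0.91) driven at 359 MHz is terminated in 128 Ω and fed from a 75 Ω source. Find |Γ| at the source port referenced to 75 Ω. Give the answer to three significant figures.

|Γ| ≈ 0.464

λ = v/f = 0.91·c / 359 MHz = 0.76 m
βl = 2π·l/λ = 2π × 0.384 = 138°
tan(βl) = -0.893
Z_in = Z_0·(Z_L + jZ_0·tanβl)/(Z_0 + jZ_L·tanβl) = 37 + j39.8 Ω
Γ_s = (Z_in − Z_s)/(Z_in + Z_s) = (-38 + j39.8)/(112 + j39.8), |Γ_s| = 0.464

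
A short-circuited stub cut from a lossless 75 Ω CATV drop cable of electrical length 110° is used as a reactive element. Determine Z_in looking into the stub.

tan(βl) = -2.75
For a short-circuited stub, Z_in = jZ_0·tan(βl)

Z_in ≈ −j206 Ω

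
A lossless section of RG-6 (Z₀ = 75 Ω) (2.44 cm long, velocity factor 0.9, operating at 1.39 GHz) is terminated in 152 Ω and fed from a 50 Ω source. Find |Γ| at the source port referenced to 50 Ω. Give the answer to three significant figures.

λ = v/f = 0.9·c / 1.39 GHz = 0.194 m
βl = 2π·l/λ = 2π × 0.126 = 45.2°
tan(βl) = 1.01
Z_in = Z_0·(Z_L + jZ_0·tanβl)/(Z_0 + jZ_L·tanβl) = 59.2 − j45.4 Ω
Γ_s = (Z_in − Z_s)/(Z_in + Z_s) = (9.24 − j45.4)/(109 − j45.4), |Γ_s| = 0.392

|Γ| ≈ 0.392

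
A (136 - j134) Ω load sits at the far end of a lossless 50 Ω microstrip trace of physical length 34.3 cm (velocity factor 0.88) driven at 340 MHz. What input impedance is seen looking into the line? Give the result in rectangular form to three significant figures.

λ = v/f = 0.88·c / 340 MHz = 0.776 m
βl = 2π·l/λ = 2π × 0.442 = 159°
tan(βl) = tan(159°) = -0.383
Z_in = Z_0·(Z_L + jZ_0·tanβl)/(Z_0 + jZ_L·tanβl)
     = 50·(136 − j153)/(-1.36 − j52.1)

Z_in ≈ 143 + j134 Ω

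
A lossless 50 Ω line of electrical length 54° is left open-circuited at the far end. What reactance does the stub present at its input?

tan(βl) = 1.38
For an open-circuited stub, Z_in = −jZ_0·cot(βl) = −jZ_0/tan(βl)

X_in ≈ -36.3 Ω (capacitive)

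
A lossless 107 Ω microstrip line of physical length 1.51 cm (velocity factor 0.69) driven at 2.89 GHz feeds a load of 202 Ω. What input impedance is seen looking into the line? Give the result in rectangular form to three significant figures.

λ = v/f = 0.69·c / 2.89 GHz = 0.0716 m
βl = 2π·l/λ = 2π × 0.211 = 75.9°
tan(βl) = tan(75.9°) = 3.98
Z_in = Z_0·(Z_L + jZ_0·tanβl)/(Z_0 + jZ_L·tanβl)
     = 107·(202 + j426)/(107 + j804)

Z_in ≈ 59.2 − j19 Ω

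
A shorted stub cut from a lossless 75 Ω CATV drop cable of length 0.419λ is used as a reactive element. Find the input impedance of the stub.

Z_in ≈ −j41.8 Ω

βl = 2π × 0.419 = 151°
tan(βl) = -0.558
For a shorted stub, Z_in = jZ_0·tan(βl)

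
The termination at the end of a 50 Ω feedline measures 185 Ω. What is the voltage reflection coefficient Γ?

Γ = 0.574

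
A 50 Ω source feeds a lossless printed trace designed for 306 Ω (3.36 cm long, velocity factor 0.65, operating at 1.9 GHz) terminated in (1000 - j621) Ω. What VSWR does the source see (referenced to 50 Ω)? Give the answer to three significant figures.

VSWR ≈ 11.1

λ = v/f = 0.65·c / 1.9 GHz = 0.103 m
βl = 2π·l/λ = 2π × 0.327 = 118°
tan(βl) = -1.89
Z_in = Z_0·(Z_L + jZ_0·tanβl)/(Z_0 + jZ_L·tanβl) = 98.9 + j207 Ω
Γ_s = (Z_in − Z_s)/(Z_in + Z_s) = (48.9 + j207)/(149 + j207), |Γ_s| = 0.834
VSWR = (1 + |Γ_s|)/(1 − |Γ_s|)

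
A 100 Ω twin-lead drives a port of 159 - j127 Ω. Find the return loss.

Γ = (59 − j127)/(259 − j127), |Γ| = 0.485
RL = −20·log₁₀|Γ| = −20·log₁₀(0.485)

RL ≈ 6.28 dB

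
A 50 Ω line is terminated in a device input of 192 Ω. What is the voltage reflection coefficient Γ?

Γ = 0.587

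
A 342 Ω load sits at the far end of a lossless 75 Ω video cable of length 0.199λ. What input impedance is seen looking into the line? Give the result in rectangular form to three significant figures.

βl = 2π × 0.199 = 71.6°
tan(βl) = tan(71.6°) = 3.01
Z_in = Z_0·(Z_L + jZ_0·tanβl)/(Z_0 + jZ_L·tanβl)
     = 75·(342 + j226)/(75 + j1030)

Z_in ≈ 18.2 − j23.6 Ω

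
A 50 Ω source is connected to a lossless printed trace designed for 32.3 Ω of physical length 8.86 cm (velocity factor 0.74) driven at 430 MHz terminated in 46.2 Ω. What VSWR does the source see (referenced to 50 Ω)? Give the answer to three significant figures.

VSWR ≈ 2.02

λ = v/f = 0.74·c / 430 MHz = 0.516 m
βl = 2π·l/λ = 2π × 0.172 = 61.8°
tan(βl) = 1.86
Z_in = Z_0·(Z_L + jZ_0·tanβl)/(Z_0 + jZ_L·tanβl) = 25.5 − j7.77 Ω
Γ_s = (Z_in − Z_s)/(Z_in + Z_s) = (-24.5 − j7.77)/(75.5 − j7.77), |Γ_s| = 0.339
VSWR = (1 + |Γ_s|)/(1 − |Γ_s|)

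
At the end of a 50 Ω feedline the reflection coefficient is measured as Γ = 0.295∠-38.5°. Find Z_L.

Z_L ≈ 73 − j29.4 Ω

Z_L = Z_0·(1 + Γ)/(1 − Γ) = 50·(1.23 − j0.184)/(0.769 + j0.184)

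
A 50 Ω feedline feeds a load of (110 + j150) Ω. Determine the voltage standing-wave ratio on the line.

VSWR ≈ 6.59

Γ = (Z_L − Z_0)/(Z_L + Z_0) = (60 + j150)/(160 + j150)
|Γ| = 162/219 = 0.737
VSWR = (1 + |Γ|)/(1 − |Γ|) = 1.74/0.263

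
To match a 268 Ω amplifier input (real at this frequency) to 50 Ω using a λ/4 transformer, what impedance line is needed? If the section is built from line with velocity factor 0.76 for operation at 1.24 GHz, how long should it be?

Z_qwt ≈ 116 Ω; length ≈ 4.6 cm

Z_qwt = √(Z_0·R_L) = √(50 × 268) = √13400
λ = 0.76·c/f = 0.184 m, so l = λ/4 = 0.046 m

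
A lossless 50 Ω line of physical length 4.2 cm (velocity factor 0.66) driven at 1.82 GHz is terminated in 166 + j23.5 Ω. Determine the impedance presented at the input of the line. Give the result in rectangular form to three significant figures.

λ = v/f = 0.66·c / 1.82 GHz = 0.109 m
βl = 2π·l/λ = 2π × 0.386 = 139°
tan(βl) = tan(139°) = -0.87
Z_in = Z_0·(Z_L + jZ_0·tanβl)/(Z_0 + jZ_L·tanβl)
     = 50·(166 − j20)/(70.4 − j144)

Z_in ≈ 28.2 + j43.7 Ω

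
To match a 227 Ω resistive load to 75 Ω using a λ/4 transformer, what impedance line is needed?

Z_qwt ≈ 130 Ω

Z_qwt = √(Z_0·R_L) = √(75 × 227) = √17020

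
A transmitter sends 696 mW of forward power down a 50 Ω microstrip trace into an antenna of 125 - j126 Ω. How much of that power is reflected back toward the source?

P_reflected ≈ 322 mW

|Γ| = |(75 − j126)/(175 − j126)| = 0.68
|Γ|² = 0.462
P_refl = |Γ|²·P_inc = 322 mW, P_del = (1 − |Γ|²)·P_inc = 374 mW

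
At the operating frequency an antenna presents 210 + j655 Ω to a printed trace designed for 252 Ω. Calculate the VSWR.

Γ = (Z_L − Z_0)/(Z_L + Z_0) = (-42 + j655)/(462 + j655)
|Γ| = 656/802 = 0.819
VSWR = (1 + |Γ|)/(1 − |Γ|) = 1.82/0.181

VSWR ≈ 10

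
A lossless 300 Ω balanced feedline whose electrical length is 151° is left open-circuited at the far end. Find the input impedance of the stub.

tan(βl) = -0.554
For an open-circuited stub, Z_in = −jZ_0·cot(βl) = −jZ_0/tan(βl)

Z_in ≈ +j541 Ω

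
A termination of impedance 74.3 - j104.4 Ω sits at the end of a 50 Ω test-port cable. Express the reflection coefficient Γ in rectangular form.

Γ ≈ 0.528 − j0.396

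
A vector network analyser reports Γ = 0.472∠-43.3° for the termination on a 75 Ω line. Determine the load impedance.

Z_L ≈ 109 − j90.6 Ω

Z_L = Z_0·(1 + Γ)/(1 − Γ) = 75·(1.34 − j0.324)/(0.656 + j0.324)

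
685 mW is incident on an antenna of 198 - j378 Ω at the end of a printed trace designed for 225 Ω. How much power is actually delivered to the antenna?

|Γ| = |(-27 − j378)/(423 − j378)| = 0.668
|Γ|² = 0.446
P_refl = |Γ|²·P_inc = 306 mW, P_del = (1 − |Γ|²)·P_inc = 379 mW

P_delivered ≈ 379 mW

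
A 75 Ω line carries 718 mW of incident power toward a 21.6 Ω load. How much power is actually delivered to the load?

Γ = (21.6 − 75)/(21.6 + 75) = -0.553
|Γ|² = 0.306
P_refl = |Γ|²·P_inc = 219 mW, P_del = (1 − |Γ|²)·P_inc = 499 mW

P_delivered ≈ 499 mW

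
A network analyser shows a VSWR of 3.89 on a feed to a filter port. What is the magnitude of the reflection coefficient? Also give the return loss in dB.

|Γ| = (S − 1)/(S + 1) = (3.89 − 1)/(3.89 + 1) = 2.89/4.89
RL = −20·log₁₀|Γ| = −20·log₁₀(0.591)

|Γ| ≈ 0.591; return loss ≈ 4.57 dB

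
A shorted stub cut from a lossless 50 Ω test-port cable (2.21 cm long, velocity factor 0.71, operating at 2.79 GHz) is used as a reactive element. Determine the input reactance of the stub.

λ = v/f = 0.71·c / 2.79 GHz = 0.0763 m
βl = 2π·l/λ = 2π × 0.289 = 104°
tan(βl) = -3.95
For a shorted stub, Z_in = jZ_0·tan(βl)

X_in ≈ -197 Ω (capacitive)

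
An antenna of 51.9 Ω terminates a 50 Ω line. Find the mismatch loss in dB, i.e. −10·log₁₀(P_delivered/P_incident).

Γ = (51.9 − 50)/(51.9 + 50) = 0.0186
|Γ|² = 0.000348, so P_del/P_inc = 1 − |Γ|² = 1
ML = −10·log₁₀(1 − |Γ|²)

mismatch loss ≈ 0.00151 dB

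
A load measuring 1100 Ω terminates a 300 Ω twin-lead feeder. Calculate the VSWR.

VSWR ≈ 3.67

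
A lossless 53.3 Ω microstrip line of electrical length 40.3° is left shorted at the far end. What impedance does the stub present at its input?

tan(βl) = 0.848
For a shorted stub, Z_in = jZ_0·tan(βl)

Z_in ≈ +j45.2 Ω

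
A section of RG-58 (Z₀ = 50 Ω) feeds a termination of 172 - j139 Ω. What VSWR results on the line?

Γ = (Z_L − Z_0)/(Z_L + Z_0) = (122 − j139)/(222 − j139)
|Γ| = 185/262 = 0.706
VSWR = (1 + |Γ|)/(1 − |Γ|) = 1.71/0.294

VSWR ≈ 5.81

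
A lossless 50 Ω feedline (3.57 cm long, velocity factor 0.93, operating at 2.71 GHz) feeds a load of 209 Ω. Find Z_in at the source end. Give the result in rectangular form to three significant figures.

Z_in ≈ 17.3 + j31.9 Ω

λ = v/f = 0.93·c / 2.71 GHz = 0.103 m
βl = 2π·l/λ = 2π × 0.347 = 125°
tan(βl) = tan(125°) = -1.44
Z_in = Z_0·(Z_L + jZ_0·tanβl)/(Z_0 + jZ_L·tanβl)
     = 50·(209 − j71.8)/(50 − j300)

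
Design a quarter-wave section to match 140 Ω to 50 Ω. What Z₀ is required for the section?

Z_qwt = √(Z_0·R_L) = √(50 × 140) = √7000

Z_qwt ≈ 83.7 Ω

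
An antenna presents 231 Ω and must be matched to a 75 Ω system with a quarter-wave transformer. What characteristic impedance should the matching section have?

Z_qwt ≈ 132 Ω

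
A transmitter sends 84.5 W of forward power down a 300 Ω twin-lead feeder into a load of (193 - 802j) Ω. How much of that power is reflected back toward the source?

P_reflected ≈ 62.4 W

|Γ| = |(-107 − j802)/(493 − j802)| = 0.859
|Γ|² = 0.739
P_refl = |Γ|²·P_inc = 62.4 W, P_del = (1 − |Γ|²)·P_inc = 22.1 W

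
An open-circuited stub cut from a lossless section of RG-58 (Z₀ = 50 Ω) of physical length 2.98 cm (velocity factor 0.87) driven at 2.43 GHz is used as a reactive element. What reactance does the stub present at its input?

λ = v/f = 0.87·c / 2.43 GHz = 0.107 m
βl = 2π·l/λ = 2π × 0.277 = 99.9°
tan(βl) = -5.74
For an open-circuited stub, Z_in = −jZ_0·cot(βl) = −jZ_0/tan(βl)

X_in ≈ 8.71 Ω (inductive)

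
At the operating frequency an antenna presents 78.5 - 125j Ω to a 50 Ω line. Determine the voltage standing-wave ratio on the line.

VSWR ≈ 6.02

Γ = (Z_L − Z_0)/(Z_L + Z_0) = (28.5 − j125)/(128.5 − j125)
|Γ| = 128/179 = 0.715
VSWR = (1 + |Γ|)/(1 − |Γ|) = 1.72/0.285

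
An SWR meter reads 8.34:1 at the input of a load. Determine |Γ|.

|Γ| = (S − 1)/(S + 1) = (8.34 − 1)/(8.34 + 1) = 7.34/9.34

|Γ| ≈ 0.786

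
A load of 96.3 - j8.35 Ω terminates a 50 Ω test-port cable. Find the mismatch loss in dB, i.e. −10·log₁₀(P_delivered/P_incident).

mismatch loss ≈ 0.472 dB

Γ = (46.3 − j8.35)/(146.3 − j8.35), |Γ| = 0.321
|Γ|² = 0.103, so P_del/P_inc = 1 − |Γ|² = 0.897
ML = −10·log₁₀(1 − |Γ|²)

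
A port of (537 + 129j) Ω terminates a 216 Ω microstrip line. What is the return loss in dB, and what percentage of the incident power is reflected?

RL ≈ 6.88 dB; 20.5% of incident power reflected

Γ = (321 + j129)/(753 + j129), |Γ| = 0.453
RL = −20·log₁₀(0.453) = 6.88 dB
P_refl/P_inc = |Γ|² = 0.205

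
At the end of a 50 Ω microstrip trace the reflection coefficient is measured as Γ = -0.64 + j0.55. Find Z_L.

Z_L = Z_0·(1 + Γ)/(1 − Γ) = 50·(0.36 + j0.55)/(1.64 − j0.55)

Z_L ≈ 4.81 + j18.4 Ω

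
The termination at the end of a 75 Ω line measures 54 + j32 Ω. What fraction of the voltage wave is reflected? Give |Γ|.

|Γ| ≈ 0.288

Γ = (Z_L − Z_0)/(Z_L + Z_0) = (-21 + j32)/(129 + j32)
|Γ| = 38.3/133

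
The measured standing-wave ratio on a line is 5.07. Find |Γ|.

|Γ| ≈ 0.671

|Γ| = (S − 1)/(S + 1) = (5.07 − 1)/(5.07 + 1) = 4.07/6.07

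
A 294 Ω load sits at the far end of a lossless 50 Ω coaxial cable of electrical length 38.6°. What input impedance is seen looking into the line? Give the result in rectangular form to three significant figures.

tan(βl) = tan(38.6°) = 0.798
Z_in = Z_0·(Z_L + jZ_0·tanβl)/(Z_0 + jZ_L·tanβl)
     = 50·(294 + j39.9)/(50 + j235)

Z_in ≈ 20.9 − j58.2 Ω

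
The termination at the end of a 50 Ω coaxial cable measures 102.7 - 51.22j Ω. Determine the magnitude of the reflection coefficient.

Γ = (Z_L − Z_0)/(Z_L + Z_0) = (52.7 − j51.22)/(152.7 − j51.22)
|Γ| = 73.5/161

|Γ| ≈ 0.456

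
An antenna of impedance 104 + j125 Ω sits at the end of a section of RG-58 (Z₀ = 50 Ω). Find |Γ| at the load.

Γ = (Z_L − Z_0)/(Z_L + Z_0) = (54 + j125)/(154 + j125)
|Γ| = 136/198

|Γ| ≈ 0.687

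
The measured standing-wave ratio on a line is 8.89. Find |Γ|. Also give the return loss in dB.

|Γ| ≈ 0.798; return loss ≈ 1.96 dB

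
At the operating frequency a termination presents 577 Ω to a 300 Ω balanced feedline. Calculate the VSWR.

Γ = (577 − 300)/(577 + 300) = 0.316
VSWR = (1 + 0.316)/(1 − 0.316)

VSWR ≈ 1.92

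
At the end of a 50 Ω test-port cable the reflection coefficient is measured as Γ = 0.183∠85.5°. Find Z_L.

Z_L ≈ 48.1 + j18.2 Ω

Z_L = Z_0·(1 + Γ)/(1 − Γ) = 50·(1.01 + j0.182)/(0.986 − j0.182)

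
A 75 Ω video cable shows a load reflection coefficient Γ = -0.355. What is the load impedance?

Z_L = Z_0·(1 + Γ)/(1 − Γ) = 75·(0.645)/(1.35)

Z_L ≈ 35.7 Ω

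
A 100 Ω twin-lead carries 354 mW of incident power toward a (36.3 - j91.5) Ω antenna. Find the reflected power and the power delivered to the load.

P_reflected ≈ 163 mW; P_delivered ≈ 191 mW

|Γ| = |(-63.7 − j91.5)/(136.3 − j91.5)| = 0.679
|Γ|² = 0.461
P_refl = |Γ|²·P_inc = 163 mW, P_del = (1 − |Γ|²)·P_inc = 191 mW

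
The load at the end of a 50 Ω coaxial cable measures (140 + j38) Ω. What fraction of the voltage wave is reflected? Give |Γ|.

|Γ| ≈ 0.504

Γ = (Z_L − Z_0)/(Z_L + Z_0) = (90 + j38)/(190 + j38)
|Γ| = 97.7/194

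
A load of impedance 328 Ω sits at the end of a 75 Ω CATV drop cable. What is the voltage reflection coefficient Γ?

Γ = (Z_L − Z_0)/(Z_L + Z_0) = (328 − 75)/(328 + 75) = 253/403

Γ = 0.628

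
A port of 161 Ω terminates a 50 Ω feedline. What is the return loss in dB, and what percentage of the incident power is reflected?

Γ = (161 − 50)/(161 + 50) = 0.526
RL = −20·log₁₀(0.526) = 5.58 dB
P_refl/P_inc = |Γ|² = 0.277

RL ≈ 5.58 dB; 27.7% of incident power reflected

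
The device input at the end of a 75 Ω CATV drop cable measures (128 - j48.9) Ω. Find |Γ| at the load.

Γ = (Z_L − Z_0)/(Z_L + Z_0) = (53 − j48.9)/(203 − j48.9)
|Γ| = 72.1/209

|Γ| ≈ 0.345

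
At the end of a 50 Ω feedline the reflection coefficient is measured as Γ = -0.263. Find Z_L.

Z_L ≈ 29.2 Ω

Z_L = Z_0·(1 + Γ)/(1 − Γ) = 50·(0.737)/(1.26)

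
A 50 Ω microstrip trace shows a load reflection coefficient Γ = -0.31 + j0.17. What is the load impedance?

Z_L = Z_0·(1 + Γ)/(1 − Γ) = 50·(0.69 + j0.17)/(1.31 − j0.17)

Z_L ≈ 25.1 + j9.74 Ω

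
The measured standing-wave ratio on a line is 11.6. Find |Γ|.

|Γ| ≈ 0.841

|Γ| = (S − 1)/(S + 1) = (11.6 − 1)/(11.6 + 1) = 10.6/12.6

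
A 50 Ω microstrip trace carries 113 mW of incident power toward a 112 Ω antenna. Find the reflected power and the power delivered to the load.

Γ = (112 − 50)/(112 + 50) = 0.383
|Γ|² = 0.146
P_refl = |Γ|²·P_inc = 16.6 mW, P_del = (1 − |Γ|²)·P_inc = 96.4 mW

P_reflected ≈ 16.6 mW; P_delivered ≈ 96.4 mW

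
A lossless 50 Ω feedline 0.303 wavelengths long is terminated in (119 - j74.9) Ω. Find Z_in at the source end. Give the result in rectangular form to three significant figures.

βl = 2π × 0.303 = 109°
tan(βl) = tan(109°) = -2.89
Z_in = Z_0·(Z_L + jZ_0·tanβl)/(Z_0 + jZ_L·tanβl)
     = 50·(119 − j219)/(-167 − j344)

Z_in ≈ 19.1 + j26.5 Ω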